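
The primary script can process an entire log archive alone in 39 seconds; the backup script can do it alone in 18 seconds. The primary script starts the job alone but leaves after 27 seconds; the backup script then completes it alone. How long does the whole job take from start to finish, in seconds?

In 27 seconds the primary script does 27/39 = 9/13 of the job, leaving 4/13.
The backup script works at 1/18 per second, so finishing takes 4/13 ÷ 1/18 = 72/13 seconds.
Total time = 27 + 72/13 = 423/13 seconds.

423/13 seconds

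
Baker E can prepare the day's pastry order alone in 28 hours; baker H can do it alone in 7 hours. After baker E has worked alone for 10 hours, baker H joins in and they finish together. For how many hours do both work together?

18/5 hours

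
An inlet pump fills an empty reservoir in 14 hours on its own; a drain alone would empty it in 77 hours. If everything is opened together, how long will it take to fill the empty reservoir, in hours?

154/9 hours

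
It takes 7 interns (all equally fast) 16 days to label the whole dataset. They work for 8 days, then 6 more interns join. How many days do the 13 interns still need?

56/13 days

One intern does 1/112 of the job per day.
After 8 days with 7 interns, 1/2 is done (1/2 left).
With 13 interns the rate is 13/112, so the rest takes 1/2 ÷ 13/112 = 56/13 days.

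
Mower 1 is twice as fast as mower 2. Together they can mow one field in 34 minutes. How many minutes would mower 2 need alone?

Let mower 2's rate be r; then mower 1's rate is 2r, so together (2 + 1)r = 3r = 1/34.
Thus r = 1/102 per minute.
Mower 2 alone: 102 minutes; mower 1 alone: 51 minutes.

102 minutes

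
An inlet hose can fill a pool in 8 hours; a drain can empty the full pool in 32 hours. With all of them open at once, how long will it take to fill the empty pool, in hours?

32/3 hours

Net rate = 1/8 − 1/32 = (4 − 1)/32 = 3/32 per hour.
Filling time = 1 ÷ (3/32) = 32/3 hours.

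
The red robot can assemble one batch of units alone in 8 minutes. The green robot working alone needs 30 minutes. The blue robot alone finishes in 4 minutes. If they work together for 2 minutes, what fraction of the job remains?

Combined rate: 1/8 + 1/30 + 1/4 = (15 + 4 + 30)/120 = 49/120 per minute.
In 2 minutes they complete 2·49/120 = 49/60 of the job.
So 11/60 remains.

11/60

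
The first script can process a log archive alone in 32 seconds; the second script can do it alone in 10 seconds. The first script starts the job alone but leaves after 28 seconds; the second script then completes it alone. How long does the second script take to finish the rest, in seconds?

5/4 seconds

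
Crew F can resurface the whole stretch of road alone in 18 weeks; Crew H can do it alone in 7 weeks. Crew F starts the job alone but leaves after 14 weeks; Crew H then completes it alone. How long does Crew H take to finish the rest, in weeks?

In 14 weeks Crew F does 14/18 = 7/9 of the job, leaving 2/9.
Crew H works at 1/7 per week, so finishing takes 2/9 ÷ 1/7 = 14/9 weeks.

14/9 weeks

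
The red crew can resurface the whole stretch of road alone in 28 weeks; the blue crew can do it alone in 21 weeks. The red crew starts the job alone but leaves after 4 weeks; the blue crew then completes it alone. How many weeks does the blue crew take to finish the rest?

In 4 weeks the red crew does 4/28 = 1/7 of the job, leaving 6/7.
The blue crew works at 1/21 per week, so finishing takes 6/7 ÷ 1/21 = 18 weeks.

18 weeks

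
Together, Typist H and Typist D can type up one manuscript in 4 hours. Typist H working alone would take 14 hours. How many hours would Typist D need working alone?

28/5 hours

Combined rate is 1/4 per hour.
Known contribution: 1/14 per hour.
So Typist D's rate is 1/4 − 1/14 = 5/28, meaning 28/5 hours alone.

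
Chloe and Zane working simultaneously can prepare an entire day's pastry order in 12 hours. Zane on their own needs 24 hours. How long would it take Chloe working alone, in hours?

24 hours

Combined rate is 1/12 per hour.
Known contribution: 1/24 per hour.
So Chloe's rate is 1/12 − 1/24 = 1/24, meaning 24 hours alone.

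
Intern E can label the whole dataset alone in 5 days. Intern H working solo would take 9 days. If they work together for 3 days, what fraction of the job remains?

Combined rate: 1/5 + 1/9 = (9 + 5)/45 = 14/45 per day.
In 3 days they complete 3·14/45 = 14/15 of the job.
So 1/15 remains.

1/15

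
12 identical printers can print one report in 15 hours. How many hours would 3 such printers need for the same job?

Total work is 12·15 = 180 printer-hours.
With 3 printers: 180/3 = 60 hours.

60 hours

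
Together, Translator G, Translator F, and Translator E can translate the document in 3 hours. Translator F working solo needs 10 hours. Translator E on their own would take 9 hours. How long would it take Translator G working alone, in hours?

90/11 hours

Combined rate is 1/3 per hour.
Known contribution: 1/10 + 1/9 = (9 + 10)/90 = 19/90 per hour.
So Translator G's rate is 1/3 − 19/90 = 11/90, meaning 90/11 hours alone.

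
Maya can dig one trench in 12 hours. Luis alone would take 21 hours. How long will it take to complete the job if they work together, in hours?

Combined rate: 1/12 + 1/21 = (7 + 4)/84 = 11/84 per hour.
Time = 1 ÷ (11/84) = 84/11 hours.

84/11 hours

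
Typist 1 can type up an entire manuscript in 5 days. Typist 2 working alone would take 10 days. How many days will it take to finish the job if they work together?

10/3 days

Combined rate: 1/5 + 1/10 = (2 + 1)/10 = 3/10 per day.
Time = 1 ÷ (3/10) = 10/3 days.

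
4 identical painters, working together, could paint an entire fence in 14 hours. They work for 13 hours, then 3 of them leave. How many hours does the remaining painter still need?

One painter does 1/56 of the job per hour.
After 13 hours with 4 painters, 13/14 is done (1/14 left).
With 1 painter the rate is 1/56, so the rest takes 1/14 ÷ 1/56 = 4 hours.

4 hours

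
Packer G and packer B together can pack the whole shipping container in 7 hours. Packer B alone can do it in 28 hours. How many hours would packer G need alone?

28/3 hours

Combined rate is 1/7 per hour.
Known contribution: 1/28 per hour.
So packer G's rate is 1/7 − 1/28 = 3/28, meaning 28/3 hours alone.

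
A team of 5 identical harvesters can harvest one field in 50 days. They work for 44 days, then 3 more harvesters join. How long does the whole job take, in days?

191/4 days

One harvester does 1/250 of the job per day.
After 44 days with 5 harvesters, 22/25 is done (3/25 left).
With 8 harvesters the rate is 8/250 = 4/125, so the rest takes 3/25 ÷ 4/125 = 15/4 days.
Total = 44 + 15/4 = 191/4 days.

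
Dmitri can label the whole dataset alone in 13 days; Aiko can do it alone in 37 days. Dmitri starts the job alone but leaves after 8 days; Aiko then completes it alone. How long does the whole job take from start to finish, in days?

In 8 days Dmitri does 8/13 of the job, leaving 5/13.
Aiko works at 1/37 per day, so finishing takes 5/13 ÷ 1/37 = 185/13 days.
Total time = 8 + 185/13 = 289/13 days.

289/13 days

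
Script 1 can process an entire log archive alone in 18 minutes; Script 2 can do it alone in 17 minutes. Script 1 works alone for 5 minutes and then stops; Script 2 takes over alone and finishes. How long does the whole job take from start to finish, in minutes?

311/18 minutes

In 5 minutes Script 1 does 5/18 of the job, leaving 13/18.
Script 2 works at 1/17 per minute, so finishing takes 13/18 ÷ 1/17 = 221/18 minutes.
Total time = 5 + 221/18 = 311/18 minutes.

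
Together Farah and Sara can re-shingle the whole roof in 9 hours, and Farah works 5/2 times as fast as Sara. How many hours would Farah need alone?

63/5 hours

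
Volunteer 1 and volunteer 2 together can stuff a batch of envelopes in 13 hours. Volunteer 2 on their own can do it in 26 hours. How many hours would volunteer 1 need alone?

26 hours

Combined rate is 1/13 per hour.
Known contribution: 1/26 per hour.
So volunteer 1's rate is 1/13 − 1/26 = 1/26, meaning 26 hours alone.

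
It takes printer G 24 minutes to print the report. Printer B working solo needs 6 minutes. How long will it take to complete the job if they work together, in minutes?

With two workers the combined time is the product over the sum: 24·6/(24+6) = 144/30 = 24/5 minutes.

24/5 minutes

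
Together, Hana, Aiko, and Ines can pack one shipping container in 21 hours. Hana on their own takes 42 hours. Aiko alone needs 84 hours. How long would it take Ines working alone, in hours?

84 hours

Combined rate is 1/21 per hour.
Known contribution: 1/42 + 1/84 = (2 + 1)/84 = 3/84 = 1/28 per hour.
So Ines's rate is 1/21 − 1/28 = 1/84, meaning 84 hours alone.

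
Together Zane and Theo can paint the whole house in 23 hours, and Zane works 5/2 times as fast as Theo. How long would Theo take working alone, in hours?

Let Theo's rate be r; then Zane's rate is (5/2)r, so together (5/2 + 1)r = (7/2)r = 1/23.
Thus r = 2/161 per hour.
Theo alone: 161/2 hours; Zane alone: 161/5 hours.

161/2 hours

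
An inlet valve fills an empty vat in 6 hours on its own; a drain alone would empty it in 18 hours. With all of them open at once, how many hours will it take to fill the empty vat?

Net rate = 1/6 − 1/18 = (3 − 1)/18 = 2/18 = 1/9 per hour.
Filling time = 1 ÷ (1/9) = 9 hours.

9 hours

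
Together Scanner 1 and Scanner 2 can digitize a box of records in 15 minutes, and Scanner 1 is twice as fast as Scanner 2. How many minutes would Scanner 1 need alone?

45/2 minutes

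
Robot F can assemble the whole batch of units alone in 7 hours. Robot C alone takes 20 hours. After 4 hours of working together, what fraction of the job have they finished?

27/35

Combined rate: 1/7 + 1/20 = (20 + 7)/140 = 27/140 per hour.
In 4 hours they complete 4·27/140 = 27/35 of the job.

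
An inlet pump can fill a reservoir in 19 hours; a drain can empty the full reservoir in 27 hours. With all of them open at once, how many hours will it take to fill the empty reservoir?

513/8 hours

Net rate = 1/19 − 1/27 = (27 − 19)/513 = 8/513 per hour.
Filling time = 1 ÷ (8/513) = 513/8 hours.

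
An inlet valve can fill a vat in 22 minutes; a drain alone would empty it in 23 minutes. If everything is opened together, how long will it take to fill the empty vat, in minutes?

Net rate = 1/22 − 1/23 = (23 − 22)/506 = 1/506 per minute.
Filling time = 1 ÷ (1/506) = 506 minutes.

506 minutes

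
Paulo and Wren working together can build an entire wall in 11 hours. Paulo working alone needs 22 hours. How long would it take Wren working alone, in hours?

Combined rate is 1/11 per hour.
Known contribution: 1/22 per hour.
So Wren's rate is 1/11 − 1/22 = 1/22, meaning 22 hours alone.

22 hours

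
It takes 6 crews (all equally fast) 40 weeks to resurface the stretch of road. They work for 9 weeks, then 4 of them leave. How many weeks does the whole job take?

One crew does 1/240 of the job per week.
After 9 weeks with 6 crews, 9/40 is done (31/40 left).
With 2 crews the rate is 2/240 = 1/120, so the rest takes 31/40 ÷ 1/120 = 93 weeks.
Total = 9 + 93 = 102 weeks.

102 weeks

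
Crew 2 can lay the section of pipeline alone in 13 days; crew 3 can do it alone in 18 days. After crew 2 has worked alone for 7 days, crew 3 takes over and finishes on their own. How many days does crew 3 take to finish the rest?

In 7 days crew 2 does 7/13 of the job, leaving 6/13.
Crew 3 works at 1/18 per day, so finishing takes 6/13 ÷ 1/18 = 108/13 days.

108/13 days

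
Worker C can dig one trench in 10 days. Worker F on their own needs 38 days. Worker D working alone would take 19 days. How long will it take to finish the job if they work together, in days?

95/17 days

Combined rate: 1/10 + 1/38 + 1/19 = (19 + 5 + 10)/190 = 34/190 = 17/95 per day.
Time = 1 ÷ (17/95) = 95/17 days.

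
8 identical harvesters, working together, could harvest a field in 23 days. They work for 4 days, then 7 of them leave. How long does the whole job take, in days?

156 days

One harvester does 1/184 of the job per day.
After 4 days with 8 harvesters, 4/23 is done (19/23 left).
With 1 harvester the rate is 1/184, so the rest takes 19/23 ÷ 1/184 = 152 days.
Total = 4 + 152 = 156 days.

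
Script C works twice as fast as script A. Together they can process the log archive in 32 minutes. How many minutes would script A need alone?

Let script A's rate be r; then script C's rate is 2r, so together (2 + 1)r = 3r = 1/32.
Thus r = 1/96 per minute.
Script A alone: 96 minutes; script C alone: 48 minutes.

96 minutes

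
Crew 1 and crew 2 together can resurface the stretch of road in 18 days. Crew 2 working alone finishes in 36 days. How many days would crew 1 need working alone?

36 days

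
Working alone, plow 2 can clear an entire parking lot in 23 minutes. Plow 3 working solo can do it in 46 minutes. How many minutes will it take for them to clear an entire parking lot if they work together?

Combined rate: 1/23 + 1/46 = (2 + 1)/46 = 3/46 per minute.
Time = 1 ÷ (3/46) = 46/3 minutes.

46/3 minutes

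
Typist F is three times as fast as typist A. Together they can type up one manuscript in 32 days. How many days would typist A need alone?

128 days

Let typist A's rate be r; then typist F's rate is 3r, so together (3 + 1)r = 4r = 1/32.
Thus r = 1/128 per day.
Typist A alone: 128 days; typist F alone: 128/3 days.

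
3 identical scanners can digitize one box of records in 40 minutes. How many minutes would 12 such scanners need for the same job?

Total work is 3·40 = 120 scanner-minutes.
With 12 scanners: 120/12 = 10 minutes.

10 minutes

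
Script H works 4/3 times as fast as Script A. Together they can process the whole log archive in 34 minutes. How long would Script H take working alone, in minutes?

119/2 minutes

Let Script A's rate be r; then Script H's rate is (4/3)r, so together (4/3 + 1)r = (7/3)r = 1/34.
Thus r = 3/238 per minute.
Script A alone: 238/3 minutes; Script H alone: 119/2 minutes.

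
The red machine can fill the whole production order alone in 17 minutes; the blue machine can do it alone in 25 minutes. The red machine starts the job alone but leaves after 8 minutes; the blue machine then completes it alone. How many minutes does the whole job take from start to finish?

361/17 minutes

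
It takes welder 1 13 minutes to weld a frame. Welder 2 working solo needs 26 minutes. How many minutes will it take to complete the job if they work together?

Combined rate: 1/13 + 1/26 = (2 + 1)/26 = 3/26 per minute.
Time = 1 ÷ (3/26) = 26/3 minutes.

26/3 minutes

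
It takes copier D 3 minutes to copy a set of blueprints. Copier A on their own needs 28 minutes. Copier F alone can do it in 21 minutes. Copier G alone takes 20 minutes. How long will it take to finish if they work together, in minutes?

15/7 minutes

Combined rate: 1/3 + 1/28 + 1/21 + 1/20 = (140 + 15 + 20 + 21)/420 = 196/420 = 7/15 per minute.
Time = 1 ÷ (7/15) = 15/7 minutes.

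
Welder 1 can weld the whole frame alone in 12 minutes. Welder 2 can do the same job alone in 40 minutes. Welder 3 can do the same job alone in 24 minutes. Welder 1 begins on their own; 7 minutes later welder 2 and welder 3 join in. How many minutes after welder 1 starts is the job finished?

In the first 7 minutes welder 1 alone does 7/12 of the job, leaving 5/12.
Once everyone is working, combined rate: 1/12 + 1/40 + 1/24 = (10 + 3 + 5)/120 = 18/120 = 3/20 per minute.
Remaining 5/12 at 3/20 per minute takes 25/9 minutes.
Total from the start = 7 + 25/9 = 88/9 minutes.

88/9 minutes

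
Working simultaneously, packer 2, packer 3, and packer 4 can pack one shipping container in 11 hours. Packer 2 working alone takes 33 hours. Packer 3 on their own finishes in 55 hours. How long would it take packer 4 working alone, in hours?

165/7 hours

Combined rate is 1/11 per hour.
Known contribution: 1/33 + 1/55 = (5 + 3)/165 = 8/165 per hour.
So packer 4's rate is 1/11 − 8/165 = 7/165, meaning 165/7 hours alone.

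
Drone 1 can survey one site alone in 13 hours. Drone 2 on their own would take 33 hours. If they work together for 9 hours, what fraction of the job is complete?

Combined rate: 1/13 + 1/33 = (33 + 13)/429 = 46/429 per hour.
In 9 hours they complete 9·46/429 = 138/143 of the job.

138/143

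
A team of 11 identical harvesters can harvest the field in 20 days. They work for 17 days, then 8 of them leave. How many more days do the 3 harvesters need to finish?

One harvester does 1/220 of the job per day.
After 17 days with 11 harvesters, 17/20 is done (3/20 left).
With 3 harvesters the rate is 3/220, so the rest takes 3/20 ÷ 3/220 = 11 days.

11 days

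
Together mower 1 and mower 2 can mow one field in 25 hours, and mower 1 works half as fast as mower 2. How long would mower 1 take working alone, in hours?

Let mower 2's rate be r; then mower 1's rate is (1/2)r, so together (1/2 + 1)r = (3/2)r = 1/25.
Thus r = 2/75 per hour.
Mower 2 alone: 75/2 hours; mower 1 alone: 75 hours.

75 hours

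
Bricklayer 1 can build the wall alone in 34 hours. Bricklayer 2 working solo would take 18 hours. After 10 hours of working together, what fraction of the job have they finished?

130/153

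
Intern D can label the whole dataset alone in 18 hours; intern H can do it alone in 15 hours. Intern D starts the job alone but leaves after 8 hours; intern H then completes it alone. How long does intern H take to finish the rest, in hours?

25/3 hours

In 8 hours intern D does 8/18 = 4/9 of the job, leaving 5/9.
Intern H works at 1/15 per hour, so finishing takes 5/9 ÷ 1/15 = 25/3 hours.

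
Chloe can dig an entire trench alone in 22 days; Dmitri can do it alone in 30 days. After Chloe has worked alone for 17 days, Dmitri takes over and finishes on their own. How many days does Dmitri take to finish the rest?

75/11 days

In 17 days Chloe does 17/22 of the job, leaving 5/22.
Dmitri works at 1/30 per day, so finishing takes 5/22 ÷ 1/30 = 75/11 days.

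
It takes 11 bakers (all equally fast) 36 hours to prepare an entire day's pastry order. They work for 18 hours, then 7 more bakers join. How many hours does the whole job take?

One baker does 1/396 of the job per hour.
After 18 hours with 11 bakers, 1/2 is done (1/2 left).
With 18 bakers the rate is 18/396 = 1/22, so the rest takes 1/2 ÷ 1/22 = 11 hours.
Total = 18 + 11 = 29 hours.

29 hours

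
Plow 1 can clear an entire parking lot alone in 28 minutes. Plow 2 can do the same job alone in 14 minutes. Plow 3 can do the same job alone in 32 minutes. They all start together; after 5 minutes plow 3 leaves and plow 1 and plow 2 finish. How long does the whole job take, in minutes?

63/8 minutes

In the first 5 minutes the combined rate is 31/224, so 155/224 of the job is done, leaving 69/224.
After plow 3 leaves the rate is 3/28 per minute; the remaining 69/224 takes 23/8 minutes.
Total = 5 + 23/8 = 63/8 minutes.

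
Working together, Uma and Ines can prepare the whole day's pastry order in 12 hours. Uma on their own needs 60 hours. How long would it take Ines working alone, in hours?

15 hours

Combined rate is 1/12 per hour.
Known contribution: 1/60 per hour.
So Ines's rate is 1/12 − 1/60 = 1/15, meaning 15 hours alone.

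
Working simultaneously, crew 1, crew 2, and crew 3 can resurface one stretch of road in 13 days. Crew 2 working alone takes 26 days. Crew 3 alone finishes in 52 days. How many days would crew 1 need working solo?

52 days

Combined rate is 1/13 per day.
Known contribution: 1/26 + 1/52 = (2 + 1)/52 = 3/52 per day.
So crew 1's rate is 1/13 − 3/52 = 1/52, meaning 52 days alone.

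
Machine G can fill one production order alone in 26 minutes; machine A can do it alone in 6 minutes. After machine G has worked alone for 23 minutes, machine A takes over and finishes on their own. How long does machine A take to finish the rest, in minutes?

In 23 minutes machine G does 23/26 of the job, leaving 3/26.
Machine A works at 1/6 per minute, so finishing takes 3/26 ÷ 1/6 = 9/13 minutes.

9/13 minutes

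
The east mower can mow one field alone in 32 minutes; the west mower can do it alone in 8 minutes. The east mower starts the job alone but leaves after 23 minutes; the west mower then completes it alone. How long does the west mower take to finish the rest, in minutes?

9/4 minutes

In 23 minutes the east mower does 23/32 of the job, leaving 9/32.
The west mower works at 1/8 per minute, so finishing takes 9/32 ÷ 1/8 = 9/4 minutes.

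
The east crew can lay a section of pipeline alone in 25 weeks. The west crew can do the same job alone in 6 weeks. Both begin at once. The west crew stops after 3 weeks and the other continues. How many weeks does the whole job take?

25/2 weeks

In the first 3 weeks the combined rate is 31/150, so 31/50 of the job is done, leaving 19/50.
After the west crew leaves the rate is 1/25 per week; the remaining 19/50 takes 19/2 weeks.
Total = 3 + 19/2 = 25/2 weeks.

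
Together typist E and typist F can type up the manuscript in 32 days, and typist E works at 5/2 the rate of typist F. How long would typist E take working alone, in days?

224/5 days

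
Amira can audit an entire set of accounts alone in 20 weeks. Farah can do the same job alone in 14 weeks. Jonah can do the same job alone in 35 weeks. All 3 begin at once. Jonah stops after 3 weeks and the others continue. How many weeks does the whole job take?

128/17 weeks

In the first 3 weeks the combined rate is 3/20, so 9/20 of the job is done, leaving 11/20.
After Jonah leaves the rate is 17/140 per week; the remaining 11/20 takes 77/17 weeks.
Total = 3 + 77/17 = 128/17 weeks.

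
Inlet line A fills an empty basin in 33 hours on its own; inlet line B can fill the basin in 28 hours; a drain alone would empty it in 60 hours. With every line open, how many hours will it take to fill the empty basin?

385/19 hours

Net rate = 1/33 + 1/28 − 1/60 = (140 + 165 − 77)/4620 = 228/4620 = 19/385 per hour.
Filling time = 1 ÷ (19/385) = 385/19 hours.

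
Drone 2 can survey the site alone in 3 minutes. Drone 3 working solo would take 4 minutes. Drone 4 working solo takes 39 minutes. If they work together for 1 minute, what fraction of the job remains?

Combined rate: 1/3 + 1/4 + 1/39 = (52 + 39 + 4)/156 = 95/156 per minute.
In 1 minute they complete 1·95/156 = 95/156 of the job.
So 61/156 remains.

61/156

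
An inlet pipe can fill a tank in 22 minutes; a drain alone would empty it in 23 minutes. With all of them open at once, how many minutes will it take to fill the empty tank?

506 minutes

Net rate = 1/22 − 1/23 = (23 − 22)/506 = 1/506 per minute.
Filling time = 1 ÷ (1/506) = 506 minutes.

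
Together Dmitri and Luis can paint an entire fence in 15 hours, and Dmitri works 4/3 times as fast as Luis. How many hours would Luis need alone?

Let Luis's rate be r; then Dmitri's rate is (4/3)r, so together (4/3 + 1)r = (7/3)r = 1/15.
Thus r = 1/35 per hour.
Luis alone: 35 hours; Dmitri alone: 105/4 hours.

35 hours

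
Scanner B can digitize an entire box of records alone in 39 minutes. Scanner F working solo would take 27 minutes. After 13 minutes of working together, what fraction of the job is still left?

5/27

Combined rate: 1/39 + 1/27 = (9 + 13)/351 = 22/351 per minute.
In 13 minutes they complete 13·22/351 = 22/27 of the job.
So 5/27 remains.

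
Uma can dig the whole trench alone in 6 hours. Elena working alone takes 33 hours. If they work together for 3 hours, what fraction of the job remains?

9/22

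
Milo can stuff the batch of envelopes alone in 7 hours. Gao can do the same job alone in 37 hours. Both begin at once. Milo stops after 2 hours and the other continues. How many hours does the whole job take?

In the first 2 hours the combined rate is 44/259, so 88/259 of the job is done, leaving 171/259.
After Milo leaves the rate is 1/37 per hour; the remaining 171/259 takes 171/7 hours.
Total = 2 + 171/7 = 185/7 hours.

185/7 hours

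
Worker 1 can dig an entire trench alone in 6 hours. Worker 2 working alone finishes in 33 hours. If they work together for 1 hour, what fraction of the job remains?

53/66

Combined rate: 1/6 + 1/33 = (11 + 2)/66 = 13/66 per hour.
In 1 hour they complete 1·13/66 = 13/66 of the job.
So 53/66 remains.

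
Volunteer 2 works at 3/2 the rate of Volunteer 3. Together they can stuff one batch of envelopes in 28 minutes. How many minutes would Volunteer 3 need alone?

70 minutes

Let Volunteer 3's rate be r; then Volunteer 2's rate is (3/2)r, so together (3/2 + 1)r = (5/2)r = 1/28.
Thus r = 1/70 per minute.
Volunteer 3 alone: 70 minutes; Volunteer 2 alone: 140/3 minutes.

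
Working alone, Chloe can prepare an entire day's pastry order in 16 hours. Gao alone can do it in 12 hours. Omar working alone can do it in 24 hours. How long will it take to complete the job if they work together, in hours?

Combined rate: 1/16 + 1/12 + 1/24 = (3 + 4 + 2)/48 = 9/48 = 3/16 per hour.
Time = 1 ÷ (3/16) = 16/3 hours.

16/3 hours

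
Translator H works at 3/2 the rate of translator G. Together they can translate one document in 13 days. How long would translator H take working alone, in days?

65/3 days

Let translator G's rate be r; then translator H's rate is (3/2)r, so together (3/2 + 1)r = (5/2)r = 1/13.
Thus r = 2/65 per day.
Translator G alone: 65/2 days; translator H alone: 65/3 days.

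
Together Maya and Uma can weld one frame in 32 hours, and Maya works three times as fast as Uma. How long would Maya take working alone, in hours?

Let Uma's rate be r; then Maya's rate is 3r, so together (3 + 1)r = 4r = 1/32.
Thus r = 1/128 per hour.
Uma alone: 128 hours; Maya alone: 128/3 hours.

128/3 hours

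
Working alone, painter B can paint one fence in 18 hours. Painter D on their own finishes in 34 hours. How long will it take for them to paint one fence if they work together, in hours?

With two workers the combined time is the product over the sum: 18·34/(18+34) = 612/52 = 153/13 hours.

153/13 hours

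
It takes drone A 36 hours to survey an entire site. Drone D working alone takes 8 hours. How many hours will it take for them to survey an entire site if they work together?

Combined rate: 1/36 + 1/8 = (2 + 9)/72 = 11/72 per hour.
Time = 1 ÷ (11/72) = 72/11 hours.

72/11 hours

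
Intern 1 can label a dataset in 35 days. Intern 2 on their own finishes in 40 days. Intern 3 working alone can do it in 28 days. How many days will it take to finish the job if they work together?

56/5 days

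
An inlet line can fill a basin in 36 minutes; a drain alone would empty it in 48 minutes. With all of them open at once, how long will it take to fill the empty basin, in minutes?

Net rate = 1/36 − 1/48 = (4 − 3)/144 = 1/144 per minute.
Filling time = 1 ÷ (1/144) = 144 minutes.

144 minutes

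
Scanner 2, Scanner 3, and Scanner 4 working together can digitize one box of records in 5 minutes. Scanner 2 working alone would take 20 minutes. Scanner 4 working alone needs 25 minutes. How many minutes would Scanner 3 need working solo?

100/11 minutes

Combined rate is 1/5 per minute.
Known contribution: 1/20 + 1/25 = (5 + 4)/100 = 9/100 per minute.
So Scanner 3's rate is 1/5 − 9/100 = 11/100, meaning 100/11 minutes alone.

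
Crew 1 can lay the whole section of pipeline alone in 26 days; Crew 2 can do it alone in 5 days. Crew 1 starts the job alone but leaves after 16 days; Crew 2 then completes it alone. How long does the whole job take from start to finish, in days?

In 16 days Crew 1 does 16/26 = 8/13 of the job, leaving 5/13.
Crew 2 works at 1/5 per day, so finishing takes 5/13 ÷ 1/5 = 25/13 days.
Total time = 16 + 25/13 = 233/13 days.

233/13 days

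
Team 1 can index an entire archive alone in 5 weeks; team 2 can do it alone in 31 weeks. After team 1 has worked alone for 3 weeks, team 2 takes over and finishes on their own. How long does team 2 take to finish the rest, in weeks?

In 3 weeks team 1 does 3/5 of the job, leaving 2/5.
Team 2 works at 1/31 per week, so finishing takes 2/5 ÷ 1/31 = 62/5 weeks.

62/5 weeks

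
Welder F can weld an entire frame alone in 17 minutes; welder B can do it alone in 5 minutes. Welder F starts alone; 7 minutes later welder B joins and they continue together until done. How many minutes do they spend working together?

In 7 minutes welder F does 7/17 of the job, leaving 10/17.
Welder F and welder B together work at 22/85 per minute, so finishing takes 10/17 ÷ 22/85 = 25/11 minutes.

25/11 minutes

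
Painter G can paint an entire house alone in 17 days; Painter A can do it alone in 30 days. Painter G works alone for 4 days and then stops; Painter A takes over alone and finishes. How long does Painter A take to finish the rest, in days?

In 4 days Painter G does 4/17 of the job, leaving 13/17.
Painter A works at 1/30 per day, so finishing takes 13/17 ÷ 1/30 = 390/17 days.

390/17 days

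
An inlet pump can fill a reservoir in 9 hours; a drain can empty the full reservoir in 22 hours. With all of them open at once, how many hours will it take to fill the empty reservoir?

198/13 hours

Net rate = 1/9 − 1/22 = (22 − 9)/198 = 13/198 per hour.
Filling time = 1 ÷ (13/198) = 198/13 hours.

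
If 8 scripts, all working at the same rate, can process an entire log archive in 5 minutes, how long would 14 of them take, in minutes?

Total work is 8·5 = 40 script-minutes.
With 14 scripts: 40/14 = 20/7 minutes.

20/7 minutes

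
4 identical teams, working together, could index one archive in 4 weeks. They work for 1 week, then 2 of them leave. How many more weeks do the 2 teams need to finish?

One team does 1/16 of the job per week.
After 1 week with 4 teams, 1/4 is done (3/4 left).
With 2 teams the rate is 2/16 = 1/8, so the rest takes 3/4 ÷ 1/8 = 6 weeks.

6 weeks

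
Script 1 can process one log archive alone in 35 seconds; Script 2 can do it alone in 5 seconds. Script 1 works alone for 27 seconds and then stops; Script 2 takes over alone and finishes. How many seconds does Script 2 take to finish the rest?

In 27 seconds Script 1 does 27/35 of the job, leaving 8/35.
Script 2 works at 1/5 per second, so finishing takes 8/35 ÷ 1/5 = 8/7 seconds.

8/7 seconds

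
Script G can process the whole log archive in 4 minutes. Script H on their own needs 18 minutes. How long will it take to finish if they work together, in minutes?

With two workers the combined time is the product over the sum: 4·18/(4+18) = 72/22 = 36/11 minutes.

36/11 minutes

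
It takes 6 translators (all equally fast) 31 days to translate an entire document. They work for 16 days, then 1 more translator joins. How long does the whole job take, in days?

One translator does 1/186 of the job per day.
After 16 days with 6 translators, 16/31 is done (15/31 left).
With 7 translators the rate is 7/186, so the rest takes 15/31 ÷ 7/186 = 90/7 days.
Total = 16 + 90/7 = 202/7 days.

202/7 days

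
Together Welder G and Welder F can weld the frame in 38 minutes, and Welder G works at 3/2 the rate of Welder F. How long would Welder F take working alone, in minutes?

95 minutes

Let Welder F's rate be r; then Welder G's rate is (3/2)r, so together (3/2 + 1)r = (5/2)r = 1/38.
Thus r = 1/95 per minute.
Welder F alone: 95 minutes; Welder G alone: 190/3 minutes.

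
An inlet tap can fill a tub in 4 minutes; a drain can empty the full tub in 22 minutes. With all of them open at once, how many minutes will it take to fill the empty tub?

44/9 minutes

Net rate = 1/4 − 1/22 = (11 − 2)/44 = 9/44 per minute.
Filling time = 1 ÷ (9/44) = 44/9 minutes.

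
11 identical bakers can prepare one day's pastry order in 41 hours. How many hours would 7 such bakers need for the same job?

451/7 hours

Total work is 11·41 = 451 baker-hours.
With 7 bakers: 451/7 hours.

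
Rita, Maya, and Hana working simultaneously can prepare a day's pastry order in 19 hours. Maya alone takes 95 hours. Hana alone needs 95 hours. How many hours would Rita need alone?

Combined rate is 1/19 per hour.
Known contribution: 1/95 + 1/95 = (1 + 1)/95 = 2/95 per hour.
So Rita's rate is 1/19 − 2/95 = 3/95, meaning 95/3 hours alone.

95/3 hours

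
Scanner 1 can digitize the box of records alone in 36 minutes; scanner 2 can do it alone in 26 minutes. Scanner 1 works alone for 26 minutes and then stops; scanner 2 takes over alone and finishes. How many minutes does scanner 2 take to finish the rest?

65/9 minutes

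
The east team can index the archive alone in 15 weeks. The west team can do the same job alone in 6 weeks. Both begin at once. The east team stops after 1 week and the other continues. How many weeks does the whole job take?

28/5 weeks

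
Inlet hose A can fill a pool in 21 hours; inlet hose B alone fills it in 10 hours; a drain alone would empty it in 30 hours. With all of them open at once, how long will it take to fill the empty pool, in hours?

Net rate = 1/21 + 1/10 − 1/30 = (10 + 21 − 7)/210 = 24/210 = 4/35 per hour.
Filling time = 1 ÷ (4/35) = 35/4 hours.

35/4 hours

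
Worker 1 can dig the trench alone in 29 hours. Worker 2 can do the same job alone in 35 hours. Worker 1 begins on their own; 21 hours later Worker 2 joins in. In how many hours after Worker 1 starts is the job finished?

203/8 hours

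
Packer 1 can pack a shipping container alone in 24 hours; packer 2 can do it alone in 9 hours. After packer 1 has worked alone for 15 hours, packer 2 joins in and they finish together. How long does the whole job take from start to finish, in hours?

192/11 hours

In 15 hours packer 1 does 15/24 = 5/8 of the job, leaving 3/8.
Packer 1 and packer 2 together work at 11/72 per hour, so finishing takes 3/8 ÷ 11/72 = 27/11 hours.
Total time = 15 + 27/11 = 192/11 hours.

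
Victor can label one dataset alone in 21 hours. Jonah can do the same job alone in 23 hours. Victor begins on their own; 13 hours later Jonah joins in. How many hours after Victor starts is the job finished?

189/11 hours

In the first 13 hours Victor alone does 13/21 of the job, leaving 8/21.
Once everyone is working, combined rate: 1/21 + 1/23 = (23 + 21)/483 = 44/483 per hour.
Remaining 8/21 at 44/483 per hour takes 46/11 hours.
Total from the start = 13 + 46/11 = 189/11 hours.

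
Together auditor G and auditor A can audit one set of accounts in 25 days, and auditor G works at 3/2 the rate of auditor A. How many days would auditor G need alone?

Let auditor A's rate be r; then auditor G's rate is (3/2)r, so together (3/2 + 1)r = (5/2)r = 1/25.
Thus r = 2/125 per day.
Auditor A alone: 125/2 days; auditor G alone: 125/3 days.

125/3 days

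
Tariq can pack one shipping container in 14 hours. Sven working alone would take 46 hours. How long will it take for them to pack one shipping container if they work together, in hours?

Combined rate: 1/14 + 1/46 = (23 + 7)/322 = 30/322 = 15/161 per hour.
Time = 1 ÷ (15/161) = 161/15 hours.

161/15 hours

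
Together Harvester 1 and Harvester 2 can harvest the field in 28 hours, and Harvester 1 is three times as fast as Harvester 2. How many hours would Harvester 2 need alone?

112 hours

Let Harvester 2's rate be r; then Harvester 1's rate is 3r, so together (3 + 1)r = 4r = 1/28.
Thus r = 1/112 per hour.
Harvester 2 alone: 112 hours; Harvester 1 alone: 112/3 hours.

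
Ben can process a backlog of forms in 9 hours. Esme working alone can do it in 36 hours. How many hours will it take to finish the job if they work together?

36/5 hours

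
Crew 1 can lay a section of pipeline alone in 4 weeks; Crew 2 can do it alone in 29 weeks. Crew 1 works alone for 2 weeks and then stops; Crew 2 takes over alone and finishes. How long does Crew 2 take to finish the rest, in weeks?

In 2 weeks Crew 1 does 2/4 = 1/2 of the job, leaving 1/2.
Crew 2 works at 1/29 per week, so finishing takes 1/2 ÷ 1/29 = 29/2 weeks.

29/2 weeks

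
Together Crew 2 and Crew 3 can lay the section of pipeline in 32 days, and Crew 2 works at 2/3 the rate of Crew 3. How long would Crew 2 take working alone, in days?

Let Crew 3's rate be r; then Crew 2's rate is (2/3)r, so together (2/3 + 1)r = (5/3)r = 1/32.
Thus r = 3/160 per day.
Crew 3 alone: 160/3 days; Crew 2 alone: 80 days.

80 days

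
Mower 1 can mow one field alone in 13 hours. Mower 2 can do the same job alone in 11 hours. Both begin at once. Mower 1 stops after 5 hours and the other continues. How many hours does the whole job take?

In the first 5 hours the combined rate is 24/143, so 120/143 of the job is done, leaving 23/143.
After Mower 1 leaves the rate is 1/11 per hour; the remaining 23/143 takes 23/13 hours.
Total = 5 + 23/13 = 88/13 hours.

88/13 hours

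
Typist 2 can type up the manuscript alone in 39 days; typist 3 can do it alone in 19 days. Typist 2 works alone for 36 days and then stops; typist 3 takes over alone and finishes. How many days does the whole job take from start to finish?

In 36 days typist 2 does 36/39 = 12/13 of the job, leaving 1/13.
Typist 3 works at 1/19 per day, so finishing takes 1/13 ÷ 1/19 = 19/13 days.
Total time = 36 + 19/13 = 487/13 days.

487/13 days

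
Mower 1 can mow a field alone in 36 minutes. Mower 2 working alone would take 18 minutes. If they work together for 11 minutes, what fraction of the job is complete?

Combined rate: 1/36 + 1/18 = (1 + 2)/36 = 3/36 = 1/12 per minute.
In 11 minutes they complete 11·1/12 = 11/12 of the job.

11/12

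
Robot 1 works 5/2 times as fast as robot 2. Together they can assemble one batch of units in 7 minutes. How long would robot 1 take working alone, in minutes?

49/5 minutes

Let robot 2's rate be r; then robot 1's rate is (5/2)r, so together (5/2 + 1)r = (7/2)r = 1/7.
Thus r = 2/49 per minute.
Robot 2 alone: 49/2 minutes; robot 1 alone: 49/5 minutes.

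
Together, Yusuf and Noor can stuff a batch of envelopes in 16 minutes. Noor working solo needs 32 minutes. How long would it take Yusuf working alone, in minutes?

Combined rate is 1/16 per minute.
Known contribution: 1/32 per minute.
So Yusuf's rate is 1/16 − 1/32 = 1/32, meaning 32 minutes alone.

32 minutes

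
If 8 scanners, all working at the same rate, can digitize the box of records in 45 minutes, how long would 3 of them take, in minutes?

120 minutes

Total work is 8·45 = 360 scanner-minutes.
With 3 scanners: 360/3 = 120 minutes.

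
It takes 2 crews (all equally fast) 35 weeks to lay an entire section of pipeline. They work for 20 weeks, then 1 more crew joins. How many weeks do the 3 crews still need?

One crew does 1/70 of the job per week.
After 20 weeks with 2 crews, 4/7 is done (3/7 left).
With 3 crews the rate is 3/70, so the rest takes 3/7 ÷ 3/70 = 10 weeks.

10 weeks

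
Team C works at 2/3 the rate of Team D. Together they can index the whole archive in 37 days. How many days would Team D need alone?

185/3 days

Let Team D's rate be r; then Team C's rate is (2/3)r, so together (2/3 + 1)r = (5/3)r = 1/37.
Thus r = 3/185 per day.
Team D alone: 185/3 days; Team C alone: 185/2 days.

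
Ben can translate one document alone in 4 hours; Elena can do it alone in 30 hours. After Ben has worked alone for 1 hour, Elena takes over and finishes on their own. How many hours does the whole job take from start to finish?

In 1 hour Ben does 1/4 of the job, leaving 3/4.
Elena works at 1/30 per hour, so finishing takes 3/4 ÷ 1/30 = 45/2 hours.
Total time = 1 + 45/2 = 47/2 hours.

47/2 hours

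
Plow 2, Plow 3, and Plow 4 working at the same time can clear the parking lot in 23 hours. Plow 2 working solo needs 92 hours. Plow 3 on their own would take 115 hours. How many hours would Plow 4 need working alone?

460/11 hours

Combined rate is 1/23 per hour.
Known contribution: 1/92 + 1/115 = (5 + 4)/460 = 9/460 per hour.
So Plow 4's rate is 1/23 − 9/460 = 11/460, meaning 460/11 hours alone.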